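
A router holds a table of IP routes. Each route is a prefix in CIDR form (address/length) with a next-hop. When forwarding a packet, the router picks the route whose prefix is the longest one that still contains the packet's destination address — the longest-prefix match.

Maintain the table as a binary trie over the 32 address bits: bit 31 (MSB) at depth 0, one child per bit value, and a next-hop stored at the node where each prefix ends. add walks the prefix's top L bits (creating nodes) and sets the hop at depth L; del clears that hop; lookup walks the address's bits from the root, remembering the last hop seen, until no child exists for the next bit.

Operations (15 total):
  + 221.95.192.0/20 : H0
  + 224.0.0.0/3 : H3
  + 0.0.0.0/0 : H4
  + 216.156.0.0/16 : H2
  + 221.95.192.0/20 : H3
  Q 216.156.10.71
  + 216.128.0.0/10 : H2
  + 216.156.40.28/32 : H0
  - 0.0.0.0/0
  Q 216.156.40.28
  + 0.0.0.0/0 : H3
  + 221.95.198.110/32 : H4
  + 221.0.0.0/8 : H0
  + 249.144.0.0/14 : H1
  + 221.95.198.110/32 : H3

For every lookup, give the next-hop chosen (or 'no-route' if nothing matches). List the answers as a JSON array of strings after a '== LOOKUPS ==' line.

Trace:
  add 221.95.192.0/20 -> H0 at depth 20
  add 224.0.0.0/3 -> H3 at depth 3
  add 0.0.0.0/0 -> H4 at depth 0
  add 216.156.0.0/16 -> H2 at depth 16
  add 221.95.192.0/20 -> H3 at depth 20
  ? 216.156.10.71  path d0:H4→d1:-→d2:-→d3:-→d4:-→d5:-→d6:-→d7:-→d8:-→d9:-→d10:-→d11:-→d12:-→d13:-→d14:-→d15:-→d16:H2  best=H2
  add 216.128.0.0/10 -> H2 at depth 10
  add 216.156.40.28/32 -> H0 at depth 32
  - 0.0.0.0/0 clear@0
  ? 216.156.40.28  path d0:-→d1:-→d2:-→d3:-→d4:-→d5:-→d6:-→d7:-→d8:-→d9:-→d10:H2→d11:-→d12:-→d13:-→d14:-→d15:-→d16:H2→d17:-→d18:-→d19:-→d20:-→d21:-→d22:-→d23:-→d24:-→d25:-→d26:-→d27:-→d28:-→d29:-→d30:-→d31:-→d32:H0  best=H0
  add 0.0.0.0/0 -> H3 at depth 0
  add 221.95.198.110/32 -> H4 at depth 32
  add 221.0.0.0/8 -> H0 at depth 8
  add 249.144.0.0/14 -> H1 at depth 14
  add 221.95.198.110/32 -> H3 at depth 32

== LOOKUPS ==
["H2","H0"]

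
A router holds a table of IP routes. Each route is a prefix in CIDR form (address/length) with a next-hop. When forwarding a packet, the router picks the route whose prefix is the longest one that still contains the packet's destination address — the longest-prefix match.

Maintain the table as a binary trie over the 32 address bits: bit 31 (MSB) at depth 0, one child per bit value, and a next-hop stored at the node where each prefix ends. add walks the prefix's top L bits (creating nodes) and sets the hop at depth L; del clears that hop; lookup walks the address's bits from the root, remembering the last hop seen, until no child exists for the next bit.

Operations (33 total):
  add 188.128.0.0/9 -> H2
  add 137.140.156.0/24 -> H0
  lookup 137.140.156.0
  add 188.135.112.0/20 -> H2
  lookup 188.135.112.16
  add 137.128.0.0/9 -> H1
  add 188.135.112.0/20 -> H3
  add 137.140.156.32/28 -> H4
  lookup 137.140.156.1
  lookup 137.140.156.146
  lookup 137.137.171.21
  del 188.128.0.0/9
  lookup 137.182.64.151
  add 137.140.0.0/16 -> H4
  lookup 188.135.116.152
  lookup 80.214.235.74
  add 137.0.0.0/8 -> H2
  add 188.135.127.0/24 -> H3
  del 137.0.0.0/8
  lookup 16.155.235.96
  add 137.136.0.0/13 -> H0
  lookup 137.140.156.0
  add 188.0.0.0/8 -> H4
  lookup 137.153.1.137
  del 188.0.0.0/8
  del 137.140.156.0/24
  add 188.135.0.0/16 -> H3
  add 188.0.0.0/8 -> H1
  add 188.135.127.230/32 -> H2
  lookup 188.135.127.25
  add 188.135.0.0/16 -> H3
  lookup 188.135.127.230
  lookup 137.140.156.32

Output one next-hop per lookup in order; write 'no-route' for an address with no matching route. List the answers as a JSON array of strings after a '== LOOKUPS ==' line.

Apply in order:
  + 188.128.0.0/9 (H2) depth=9
  + 137.140.156.0/24 (H0) depth=24
  lookup 137.140.156.0: bits 100010011000110010011100 walk d0:-→d1:-→d2:-→d3:-→d4:-→d5:-→d6:-→d7:-→d8:-→d9:-→d10:-→d11:-→d12:-→d13:-→d14:-→d15:-→d16:-→d17:-→d18:-→d19:-→d20:-→d21:-→d22:-→d23:-→d24:H0 -> H0
  + 188.135.112.0/20 (H2) depth=20
  lookup 188.135.112.16: bits 10111100100001110111 walk d0:-→d1:-→d2:-→d3:-→d4:-→d5:-→d6:-→d7:-→d8:-→d9:H2→d10:-→d11:-→d12:-→d13:-→d14:-→d15:-→d16:-→d17:-→d18:-→d19:-→d20:H2 -> H2
  + 137.128.0.0/9 (H1) depth=9
  + 188.135.112.0/20 (H3) depth=20
  + 137.140.156.32/28 (H4) depth=28
  lookup 137.140.156.1: bits 10001001100011001001110000 walk d0:-→d1:-→d2:-→d3:-→d4:-→d5:-→d6:-→d7:-→d8:-→d9:H1→d10:-→d11:-→d12:-→d13:-→d14:-→d15:-→d16:-→d17:-→d18:-→d19:-→d20:-→d21:-→d22:-→d23:-→d24:H0→d25:-→d26:- -> H0
  lookup 137.140.156.146: bits 100010011000110010011100 walk d0:-→d1:-→d2:-→d3:-→d4:-→d5:-→d6:-→d7:-→d8:-→d9:H1→d10:-→d11:-→d12:-→d13:-→d14:-→d15:-→d16:-→d17:-→d18:-→d19:-→d20:-→d21:-→d22:-→d23:-→d24:H0 -> H0
  lookup 137.137.171.21: bits 1000100110001 walk d0:-→d1:-→d2:-→d3:-→d4:-→d5:-→d6:-→d7:-→d8:-→d9:H1→d10:-→d11:-→d12:-→d13:- -> H1
  del 188.128.0.0/9 (clear depth 9)
  lookup 137.182.64.151: bits 1000100110 walk d0:-→d1:-→d2:-→d3:-→d4:-→d5:-→d6:-→d7:-→d8:-→d9:H1→d10:- -> H1
  + 137.140.0.0/16 (H4) depth=16
  lookup 188.135.116.152: bits 10111100100001110111 walk d0:-→d1:-→d2:-→d3:-→d4:-→d5:-→d6:-→d7:-→d8:-→d9:-→d10:-→d11:-→d12:-→d13:-→d14:-→d15:-→d16:-→d17:-→d18:-→d19:-→d20:H3 -> H3
  lookup 80.214.235.74: bits ε walk d0:- -> no-route
  + 137.0.0.0/8 (H2) depth=8
  + 188.135.127.0/24 (H3) depth=24
  del 137.0.0.0/8 (clear depth 8)
  lookup 16.155.235.96: bits ε walk d0:- -> no-route
  + 137.136.0.0/13 (H0) depth=13
  lookup 137.140.156.0: bits 10001001100011001001110000 walk d0:-→d1:-→d2:-→d3:-→d4:-→d5:-→d6:-→d7:-→d8:-→d9:H1→d10:-→d11:-→d12:-→d13:H0→d14:-→d15:-→d16:H4→d17:-→d18:-→d19:-→d20:-→d21:-→d22:-→d23:-→d24:H0→d25:-→d26:- -> H0
  + 188.0.0.0/8 (H4) depth=8
  lookup 137.153.1.137: bits 10001001100 walk d0:-→d1:-→d2:-→d3:-→d4:-→d5:-→d6:-→d7:-→d8:-→d9:H1→d10:-→d11:- -> H1
  del 188.0.0.0/8 (clear depth 8)
  del 137.140.156.0/24 (clear depth 24)
  + 188.135.0.0/16 (H3) depth=16
  + 188.0.0.0/8 (H1) depth=8
  + 188.135.127.230/32 (H2) depth=32
  lookup 188.135.127.25: bits 101111001000011101111111 walk d0:-→d1:-→d2:-→d3:-→d4:-→d5:-→d6:-→d7:-→d8:H1→d9:-→d10:-→d11:-→d12:-→d13:-→d14:-→d15:-→d16:H3→d17:-→d18:-→d19:-→d20:H3→d21:-→d22:-→d23:-→d24:H3 -> H3
  + 188.135.0.0/16 (H3) depth=16
  lookup 188.135.127.230: bits 10111100100001110111111111100110 walk d0:-→d1:-→d2:-→d3:-→d4:-→d5:-→d6:-→d7:-→d8:H1→d9:-→d10:-→d11:-→d12:-→d13:-→d14:-→d15:-→d16:H3→d17:-→d18:-→d19:-→d20:H3→d21:-→d22:-→d23:-→d24:H3→d25:-→d26:-→d27:-→d28:-→d29:-→d30:-→d31:-→d32:H2 -> H2
  lookup 137.140.156.32: bits 1000100110001100100111000010 walk d0:-→d1:-→d2:-→d3:-→d4:-→d5:-→d6:-→d7:-→d8:-→d9:H1→d10:-→d11:-→d12:-→d13:H0→d14:-→d15:-→d16:H4→d17:-→d18:-→d19:-→d20:-→d21:-→d22:-→d23:-→d24:-→d25:-→d26:-→d27:-→d28:H4 -> H4

== LOOKUPS ==
["H0","H2","H0","H0","H1","H1","H3","no-route","no-route","H0","H1","H3","H2","H4"]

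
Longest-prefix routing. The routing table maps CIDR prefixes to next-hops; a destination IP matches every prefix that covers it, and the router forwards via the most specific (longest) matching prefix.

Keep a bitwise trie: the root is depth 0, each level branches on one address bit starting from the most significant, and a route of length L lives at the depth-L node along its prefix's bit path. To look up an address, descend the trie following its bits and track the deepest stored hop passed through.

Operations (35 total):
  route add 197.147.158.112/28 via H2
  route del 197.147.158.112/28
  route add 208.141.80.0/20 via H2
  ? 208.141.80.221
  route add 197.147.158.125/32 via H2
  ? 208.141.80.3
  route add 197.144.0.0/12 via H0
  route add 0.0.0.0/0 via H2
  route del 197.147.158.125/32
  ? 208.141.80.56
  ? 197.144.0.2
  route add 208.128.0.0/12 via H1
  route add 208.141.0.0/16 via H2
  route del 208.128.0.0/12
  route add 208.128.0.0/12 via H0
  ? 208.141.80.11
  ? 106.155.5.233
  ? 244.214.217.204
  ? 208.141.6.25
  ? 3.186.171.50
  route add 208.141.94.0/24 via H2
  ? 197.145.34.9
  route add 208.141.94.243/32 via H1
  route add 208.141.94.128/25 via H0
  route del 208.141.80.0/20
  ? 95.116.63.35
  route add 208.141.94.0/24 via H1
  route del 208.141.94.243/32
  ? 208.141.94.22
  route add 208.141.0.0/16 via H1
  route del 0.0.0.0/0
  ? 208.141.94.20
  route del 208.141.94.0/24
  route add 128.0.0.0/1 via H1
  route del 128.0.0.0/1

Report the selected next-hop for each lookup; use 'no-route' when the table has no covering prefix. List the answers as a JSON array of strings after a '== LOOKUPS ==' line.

Apply in order:
  + 197.147.158.112/28 (H2) depth=28
  - 197.147.158.112/28 clear@28
  + 208.141.80.0/20 (H2) depth=20
  lookup 208.141.80.221: bits 11010000100011010101 walk d0:-→d1:-→d2:-→d3:-→d4:-→d5:-→d6:-→d7:-→d8:-→d9:-→d10:-→d11:-→d12:-→d13:-→d14:-→d15:-→d16:-→d17:-→d18:-→d19:-→d20:H2 -> H2
  + 197.147.158.125/32 (H2) depth=32
  lookup 208.141.80.3: bits 11010000100011010101 walk d0:-→d1:-→d2:-→d3:-→d4:-→d5:-→d6:-→d7:-→d8:-→d9:-→d10:-→d11:-→d12:-→d13:-→d14:-→d15:-→d16:-→d17:-→d18:-→d19:-→d20:H2 -> H2
  + 197.144.0.0/12 (H0) depth=12
  + 0.0.0.0/0 (H2) depth=0
  - 197.147.158.125/32 clear@32
  lookup 208.141.80.56: bits 11010000100011010101 walk d0:H2→d1:-→d2:-→d3:-→d4:-→d5:-→d6:-→d7:-→d8:-→d9:-→d10:-→d11:-→d12:-→d13:-→d14:-→d15:-→d16:-→d17:-→d18:-→d19:-→d20:H2 -> H2
  lookup 197.144.0.2: bits 11000101100100 walk d0:H2→d1:-→d2:-→d3:-→d4:-→d5:-→d6:-→d7:-→d8:-→d9:-→d10:-→d11:-→d12:H0→d13:-→d14:- -> H0
  + 208.128.0.0/12 (H1) depth=12
  + 208.141.0.0/16 (H2) depth=16
  - 208.128.0.0/12 clear@12
  + 208.128.0.0/12 (H0) depth=12
  lookup 208.141.80.11: bits 11010000100011010101 walk d0:H2→d1:-→d2:-→d3:-→d4:-→d5:-→d6:-→d7:-→d8:-→d9:-→d10:-→d11:-→d12:H0→d13:-→d14:-→d15:-→d16:H2→d17:-→d18:-→d19:-→d20:H2 -> H2
  lookup 106.155.5.233: bits ε walk d0:H2 -> H2
  lookup 244.214.217.204: bits 11 walk d0:H2→d1:-→d2:- -> H2
  lookup 208.141.6.25: bits 11010000100011010 walk d0:H2→d1:-→d2:-→d3:-→d4:-→d5:-→d6:-→d7:-→d8:-→d9:-→d10:-→d11:-→d12:H0→d13:-→d14:-→d15:-→d16:H2→d17:- -> H2
  lookup 3.186.171.50: bits ε walk d0:H2 -> H2
  + 208.141.94.0/24 (H2) depth=24
  lookup 197.145.34.9: bits 11000101100100 walk d0:H2→d1:-→d2:-→d3:-→d4:-→d5:-→d6:-→d7:-→d8:-→d9:-→d10:-→d11:-→d12:H0→d13:-→d14:- -> H0
  + 208.141.94.243/32 (H1) depth=32
  + 208.141.94.128/25 (H0) depth=25
  - 208.141.80.0/20 clear@20
  lookup 95.116.63.35: bits ε walk d0:H2 -> H2
  + 208.141.94.0/24 (H1) depth=24
  - 208.141.94.243/32 clear@32
  lookup 208.141.94.22: bits 110100001000110101011110 walk d0:H2→d1:-→d2:-→d3:-→d4:-→d5:-→d6:-→d7:-→d8:-→d9:-→d10:-→d11:-→d12:H0→d13:-→d14:-→d15:-→d16:H2→d17:-→d18:-→d19:-→d20:-→d21:-→d22:-→d23:-→d24:H1 -> H1
  + 208.141.0.0/16 (H1) depth=16
  - 0.0.0.0/0 clear@0
  lookup 208.141.94.20: bits 110100001000110101011110 walk d0:-→d1:-→d2:-→d3:-→d4:-→d5:-→d6:-→d7:-→d8:-→d9:-→d10:-→d11:-→d12:H0→d13:-→d14:-→d15:-→d16:H1→d17:-→d18:-→d19:-→d20:-→d21:-→d22:-→d23:-→d24:H1 -> H1
  - 208.141.94.0/24 clear@24
  + 128.0.0.0/1 (H1) depth=1
  - 128.0.0.0/1 clear@1

== LOOKUPS ==
["H2","H2","H2","H0","H2","H2","H2","H2","H2","H0","H2","H1","H1"]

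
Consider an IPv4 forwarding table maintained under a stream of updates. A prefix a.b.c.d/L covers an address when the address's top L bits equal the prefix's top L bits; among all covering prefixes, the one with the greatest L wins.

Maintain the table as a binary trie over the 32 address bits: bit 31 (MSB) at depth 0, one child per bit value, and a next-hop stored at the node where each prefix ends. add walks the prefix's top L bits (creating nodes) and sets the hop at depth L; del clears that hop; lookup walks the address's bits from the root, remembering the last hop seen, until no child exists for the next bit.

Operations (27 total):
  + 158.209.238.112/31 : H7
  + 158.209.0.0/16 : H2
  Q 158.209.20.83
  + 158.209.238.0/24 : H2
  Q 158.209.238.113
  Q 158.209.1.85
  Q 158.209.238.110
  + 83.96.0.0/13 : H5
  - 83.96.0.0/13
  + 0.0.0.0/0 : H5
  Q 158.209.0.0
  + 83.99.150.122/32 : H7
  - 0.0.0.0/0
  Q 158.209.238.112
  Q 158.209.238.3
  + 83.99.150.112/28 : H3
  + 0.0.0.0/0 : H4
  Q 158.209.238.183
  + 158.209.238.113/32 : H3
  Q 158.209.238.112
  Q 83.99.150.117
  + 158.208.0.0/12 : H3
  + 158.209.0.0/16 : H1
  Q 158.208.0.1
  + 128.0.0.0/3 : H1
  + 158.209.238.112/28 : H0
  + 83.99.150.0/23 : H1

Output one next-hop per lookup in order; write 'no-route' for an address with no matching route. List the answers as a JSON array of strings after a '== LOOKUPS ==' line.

Apply in order:
  + 158.209.238.112/31 (H7) depth=31
  + 158.209.0.0/16 (H2) depth=16
  Q 158.209.20.83: descend 1001111011010001 ; hops seen [H2] ; pick H2
  + 158.209.238.0/24 (H2) depth=24
  Q 158.209.238.113: descend 1001111011010001111011100111000 ; hops seen [H2,H2,H7] ; pick H7
  Q 158.209.1.85: descend 1001111011010001 ; hops seen [H2] ; pick H2
  Q 158.209.238.110: descend 100111101101000111101110011 ; hops seen [H2,H2] ; pick H2
  + 83.96.0.0/13 (H5) depth=13
  del 83.96.0.0/13 (clear depth 13)
  + 0.0.0.0/0 (H5) depth=0
  Q 158.209.0.0: descend 1001111011010001 ; hops seen [H5,H2] ; pick H2
  + 83.99.150.122/32 (H7) depth=32
  del 0.0.0.0/0 (clear depth 0)
  Q 158.209.238.112: descend 1001111011010001111011100111000 ; hops seen [H2,H2,H7] ; pick H7
  Q 158.209.238.3: descend 1001111011010001111011100 ; hops seen [H2,H2] ; pick H2
  + 83.99.150.112/28 (H3) depth=28
  + 0.0.0.0/0 (H4) depth=0
  Q 158.209.238.183: descend 100111101101000111101110 ; hops seen [H4,H2,H2] ; pick H2
  + 158.209.238.113/32 (H3) depth=32
  Q 158.209.238.112: descend 1001111011010001111011100111000 ; hops seen [H4,H2,H2,H7] ; pick H7
  Q 83.99.150.117: descend 0101001101100011100101100111 ; hops seen [H4,H3] ; pick H3
  + 158.208.0.0/12 (H3) depth=12
  + 158.209.0.0/16 (H1) depth=16
  Q 158.208.0.1: descend 100111101101000 ; hops seen [H4,H3] ; pick H3
  + 128.0.0.0/3 (H1) depth=3
  + 158.209.238.112/28 (H0) depth=28
  + 83.99.150.0/23 (H1) depth=23

== LOOKUPS ==
["H2","H7","H2","H2","H2","H7","H2","H2","H7","H3","H3"]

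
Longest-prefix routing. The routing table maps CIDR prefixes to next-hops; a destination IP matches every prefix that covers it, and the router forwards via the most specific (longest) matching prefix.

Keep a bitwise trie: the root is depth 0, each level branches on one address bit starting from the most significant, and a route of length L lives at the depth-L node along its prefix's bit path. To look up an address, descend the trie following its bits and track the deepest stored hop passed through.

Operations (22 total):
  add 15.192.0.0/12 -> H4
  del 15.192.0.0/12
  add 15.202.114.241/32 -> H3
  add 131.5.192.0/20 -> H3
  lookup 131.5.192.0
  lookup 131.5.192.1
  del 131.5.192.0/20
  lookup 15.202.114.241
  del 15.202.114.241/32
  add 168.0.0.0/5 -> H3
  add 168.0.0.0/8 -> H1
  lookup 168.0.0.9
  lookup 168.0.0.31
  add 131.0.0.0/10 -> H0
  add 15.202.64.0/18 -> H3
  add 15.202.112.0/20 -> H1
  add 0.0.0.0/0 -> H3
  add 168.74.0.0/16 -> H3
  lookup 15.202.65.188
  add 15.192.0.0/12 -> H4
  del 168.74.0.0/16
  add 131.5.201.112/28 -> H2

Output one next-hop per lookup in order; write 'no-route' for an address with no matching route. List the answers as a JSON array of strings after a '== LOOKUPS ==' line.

Apply in order:
  add 15.192.0.0/12 -> H4 at depth 12
  del 15.192.0.0/12 (clear depth 12)
  add 15.202.114.241/32 -> H3 at depth 32
  add 131.5.192.0/20 -> H3 at depth 20
  lookup 131.5.192.0: bits 10000011000001011100 walk d0:-→d1:-→d2:-→d3:-→d4:-→d5:-→d6:-→d7:-→d8:-→d9:-→d10:-→d11:-→d12:-→d13:-→d14:-→d15:-→d16:-→d17:-→d18:-→d19:-→d20:H3 -> H3
  lookup 131.5.192.1: bits 10000011000001011100 walk d0:-→d1:-→d2:-→d3:-→d4:-→d5:-→d6:-→d7:-→d8:-→d9:-→d10:-→d11:-→d12:-→d13:-→d14:-→d15:-→d16:-→d17:-→d18:-→d19:-→d20:H3 -> H3
  del 131.5.192.0/20 (clear depth 20)
  lookup 15.202.114.241: bits 00001111110010100111001011110001 walk d0:-→d1:-→d2:-→d3:-→d4:-→d5:-→d6:-→d7:-→d8:-→d9:-→d10:-→d11:-→d12:-→d13:-→d14:-→d15:-→d16:-→d17:-→d18:-→d19:-→d20:-→d21:-→d22:-→d23:-→d24:-→d25:-→d26:-→d27:-→d28:-→d29:-→d30:-→d31:-→d32:H3 -> H3
  del 15.202.114.241/32 (clear depth 32)
  add 168.0.0.0/5 -> H3 at depth 5
  add 168.0.0.0/8 -> H1 at depth 8
  lookup 168.0.0.9: bits 10101000 walk d0:-→d1:-→d2:-→d3:-→d4:-→d5:H3→d6:-→d7:-→d8:H1 -> H1
  lookup 168.0.0.31: bits 10101000 walk d0:-→d1:-→d2:-→d3:-→d4:-→d5:H3→d6:-→d7:-→d8:H1 -> H1
  add 131.0.0.0/10 -> H0 at depth 10
  add 15.202.64.0/18 -> H3 at depth 18
  add 15.202.112.0/20 -> H1 at depth 20
  add 0.0.0.0/0 -> H3 at depth 0
  add 168.74.0.0/16 -> H3 at depth 16
  lookup 15.202.65.188: bits 000011111100101001 walk d0:H3→d1:-→d2:-→d3:-→d4:-→d5:-→d6:-→d7:-→d8:-→d9:-→d10:-→d11:-→d12:-→d13:-→d14:-→d15:-→d16:-→d17:-→d18:H3 -> H3
  add 15.192.0.0/12 -> H4 at depth 12
  del 168.74.0.0/16 (clear depth 16)
  add 131.5.201.112/28 -> H2 at depth 28

== LOOKUPS ==
["H3","H3","H3","H1","H1","H3"]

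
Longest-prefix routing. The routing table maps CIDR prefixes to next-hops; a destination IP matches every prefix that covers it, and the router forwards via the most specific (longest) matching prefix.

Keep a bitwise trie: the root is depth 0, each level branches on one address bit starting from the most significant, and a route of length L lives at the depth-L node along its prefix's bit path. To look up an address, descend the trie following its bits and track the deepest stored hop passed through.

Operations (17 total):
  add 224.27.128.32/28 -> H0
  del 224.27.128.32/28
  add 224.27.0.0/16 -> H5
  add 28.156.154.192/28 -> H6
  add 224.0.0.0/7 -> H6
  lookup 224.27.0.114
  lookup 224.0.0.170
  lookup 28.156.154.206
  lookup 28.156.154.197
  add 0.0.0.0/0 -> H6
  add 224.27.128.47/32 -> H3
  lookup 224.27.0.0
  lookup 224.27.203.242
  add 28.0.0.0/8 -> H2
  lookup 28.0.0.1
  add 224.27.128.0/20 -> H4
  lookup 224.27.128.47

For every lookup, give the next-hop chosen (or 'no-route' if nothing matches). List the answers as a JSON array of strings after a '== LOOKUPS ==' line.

Trace:
  add 224.27.128.32/28 -> H0 at depth 28
  del 224.27.128.32/28 (clear depth 28)
  add 224.27.0.0/16 -> H5 at depth 16
  add 28.156.154.192/28 -> H6 at depth 28
  add 224.0.0.0/7 -> H6 at depth 7
  lookup 224.27.0.114: bits 1110000000011011 walk d0:-→d1:-→d2:-→d3:-→d4:-→d5:-→d6:-→d7:H6→d8:-→d9:-→d10:-→d11:-→d12:-→d13:-→d14:-→d15:-→d16:H5 -> H5
  lookup 224.0.0.170: bits 11100000000 walk d0:-→d1:-→d2:-→d3:-→d4:-→d5:-→d6:-→d7:H6→d8:-→d9:-→d10:-→d11:- -> H6
  lookup 28.156.154.206: bits 0001110010011100100110101100 walk d0:-→d1:-→d2:-→d3:-→d4:-→d5:-→d6:-→d7:-→d8:-→d9:-→d10:-→d11:-→d12:-→d13:-→d14:-→d15:-→d16:-→d17:-→d18:-→d19:-→d20:-→d21:-→d22:-→d23:-→d24:-→d25:-→d26:-→d27:-→d28:H6 -> H6
  lookup 28.156.154.197: bits 0001110010011100100110101100 walk d0:-→d1:-→d2:-→d3:-→d4:-→d5:-→d6:-→d7:-→d8:-→d9:-→d10:-→d11:-→d12:-→d13:-→d14:-→d15:-→d16:-→d17:-→d18:-→d19:-→d20:-→d21:-→d22:-→d23:-→d24:-→d25:-→d26:-→d27:-→d28:H6 -> H6
  add 0.0.0.0/0 -> H6 at depth 0
  add 224.27.128.47/32 -> H3 at depth 32
  lookup 224.27.0.0: bits 1110000000011011 walk d0:H6→d1:-→d2:-→d3:-→d4:-→d5:-→d6:-→d7:H6→d8:-→d9:-→d10:-→d11:-→d12:-→d13:-→d14:-→d15:-→d16:H5 -> H5
  lookup 224.27.203.242: bits 11100000000110111 walk d0:H6→d1:-→d2:-→d3:-→d4:-→d5:-→d6:-→d7:H6→d8:-→d9:-→d10:-→d11:-→d12:-→d13:-→d14:-→d15:-→d16:H5→d17:- -> H5
  add 28.0.0.0/8 -> H2 at depth 8
  lookup 28.0.0.1: bits 00011100 walk d0:H6→d1:-→d2:-→d3:-→d4:-→d5:-→d6:-→d7:-→d8:H2 -> H2
  add 224.27.128.0/20 -> H4 at depth 20
  lookup 224.27.128.47: bits 11100000000110111000000000101111 walk d0:H6→d1:-→d2:-→d3:-→d4:-→d5:-→d6:-→d7:H6→d8:-→d9:-→d10:-→d11:-→d12:-→d13:-→d14:-→d15:-→d16:H5→d17:-→d18:-→d19:-→d20:H4→d21:-→d22:-→d23:-→d24:-→d25:-→d26:-→d27:-→d28:-→d29:-→d30:-→d31:-→d32:H3 -> H3

== LOOKUPS ==
["H5","H6","H6","H6","H5","H5","H2","H3"]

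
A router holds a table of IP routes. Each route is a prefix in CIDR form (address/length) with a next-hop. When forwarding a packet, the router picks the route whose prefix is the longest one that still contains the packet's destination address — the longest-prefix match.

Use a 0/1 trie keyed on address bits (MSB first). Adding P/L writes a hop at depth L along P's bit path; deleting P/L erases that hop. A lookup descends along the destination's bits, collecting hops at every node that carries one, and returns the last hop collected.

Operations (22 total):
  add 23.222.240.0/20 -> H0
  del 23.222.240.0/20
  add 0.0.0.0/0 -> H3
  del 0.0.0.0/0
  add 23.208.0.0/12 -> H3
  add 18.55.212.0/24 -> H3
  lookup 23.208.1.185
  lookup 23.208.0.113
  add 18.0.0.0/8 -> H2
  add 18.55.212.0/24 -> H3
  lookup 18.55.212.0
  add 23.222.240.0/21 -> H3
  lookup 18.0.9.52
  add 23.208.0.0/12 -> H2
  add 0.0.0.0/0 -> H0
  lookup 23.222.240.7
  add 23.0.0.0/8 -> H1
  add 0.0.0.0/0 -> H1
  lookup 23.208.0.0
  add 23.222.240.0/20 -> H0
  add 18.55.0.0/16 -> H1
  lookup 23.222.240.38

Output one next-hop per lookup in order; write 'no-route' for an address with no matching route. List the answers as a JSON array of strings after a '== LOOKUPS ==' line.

Apply in order:
  add 23.222.240.0/20 -> H0 at depth 20
  del 23.222.240.0/20 (clear depth 20)
  add 0.0.0.0/0 -> H3 at depth 0
  del 0.0.0.0/0 (clear depth 0)
  add 23.208.0.0/12 -> H3 at depth 12
  add 18.55.212.0/24 -> H3 at depth 24
  ? 23.208.1.185  path d0:-→d1:-→d2:-→d3:-→d4:-→d5:-→d6:-→d7:-→d8:-→d9:-→d10:-→d11:-→d12:H3  best=H3
  ? 23.208.0.113  path d0:-→d1:-→d2:-→d3:-→d4:-→d5:-→d6:-→d7:-→d8:-→d9:-→d10:-→d11:-→d12:H3  best=H3
  add 18.0.0.0/8 -> H2 at depth 8
  add 18.55.212.0/24 -> H3 at depth 24
  ? 18.55.212.0  path d0:-→d1:-→d2:-→d3:-→d4:-→d5:-→d6:-→d7:-→d8:H2→d9:-→d10:-→d11:-→d12:-→d13:-→d14:-→d15:-→d16:-→d17:-→d18:-→d19:-→d20:-→d21:-→d22:-→d23:-→d24:H3  best=H3
  add 23.222.240.0/21 -> H3 at depth 21
  ? 18.0.9.52  path d0:-→d1:-→d2:-→d3:-→d4:-→d5:-→d6:-→d7:-→d8:H2→d9:-→d10:-  best=H2
  add 23.208.0.0/12 -> H2 at depth 12
  add 0.0.0.0/0 -> H0 at depth 0
  ? 23.222.240.7  path d0:H0→d1:-→d2:-→d3:-→d4:-→d5:-→d6:-→d7:-→d8:-→d9:-→d10:-→d11:-→d12:H2→d13:-→d14:-→d15:-→d16:-→d17:-→d18:-→d19:-→d20:-→d21:H3  best=H3
  add 23.0.0.0/8 -> H1 at depth 8
  add 0.0.0.0/0 -> H1 at depth 0
  ? 23.208.0.0  path d0:H1→d1:-→d2:-→d3:-→d4:-→d5:-→d6:-→d7:-→d8:H1→d9:-→d10:-→d11:-→d12:H2  best=H2
  add 23.222.240.0/20 -> H0 at depth 20
  add 18.55.0.0/16 -> H1 at depth 16
  ? 23.222.240.38  path d0:H1→d1:-→d2:-→d3:-→d4:-→d5:-→d6:-→d7:-→d8:H1→d9:-→d10:-→d11:-→d12:H2→d13:-→d14:-→d15:-→d16:-→d17:-→d18:-→d19:-→d20:H0→d21:H3  best=H3

== LOOKUPS ==
["H3","H3","H3","H2","H3","H2","H3"]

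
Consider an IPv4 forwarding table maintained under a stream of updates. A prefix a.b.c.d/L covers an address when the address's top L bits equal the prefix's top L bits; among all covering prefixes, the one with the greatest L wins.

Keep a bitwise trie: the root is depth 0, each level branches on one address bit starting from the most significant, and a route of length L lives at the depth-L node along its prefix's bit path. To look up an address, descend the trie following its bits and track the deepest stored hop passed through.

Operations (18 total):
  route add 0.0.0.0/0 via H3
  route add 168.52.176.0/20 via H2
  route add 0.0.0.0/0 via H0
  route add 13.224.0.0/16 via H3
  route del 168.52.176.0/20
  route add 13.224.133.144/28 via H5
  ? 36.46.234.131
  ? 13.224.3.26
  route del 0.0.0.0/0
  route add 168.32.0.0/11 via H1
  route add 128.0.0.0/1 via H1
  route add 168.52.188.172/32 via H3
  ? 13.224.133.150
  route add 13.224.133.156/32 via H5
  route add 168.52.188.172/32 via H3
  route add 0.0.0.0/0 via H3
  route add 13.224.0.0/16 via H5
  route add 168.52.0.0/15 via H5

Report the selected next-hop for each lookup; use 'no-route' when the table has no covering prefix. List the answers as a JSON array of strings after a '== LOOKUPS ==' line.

Trace:
  + 0.0.0.0/0 (H3) depth=0
  + 168.52.176.0/20 (H2) depth=20
  + 0.0.0.0/0 (H0) depth=0
  + 13.224.0.0/16 (H3) depth=16
  del 168.52.176.0/20 (clear depth 20)
  + 13.224.133.144/28 (H5) depth=28
  ? 36.46.234.131  path d0:H0→d1:-→d2:-  best=H0
  ? 13.224.3.26  path d0:H0→d1:-→d2:-→d3:-→d4:-→d5:-→d6:-→d7:-→d8:-→d9:-→d10:-→d11:-→d12:-→d13:-→d14:-→d15:-→d16:H3  best=H3
  del 0.0.0.0/0 (clear depth 0)
  + 168.32.0.0/11 (H1) depth=11
  + 128.0.0.0/1 (H1) depth=1
  + 168.52.188.172/32 (H3) depth=32
  ? 13.224.133.150  path d0:-→d1:-→d2:-→d3:-→d4:-→d5:-→d6:-→d7:-→d8:-→d9:-→d10:-→d11:-→d12:-→d13:-→d14:-→d15:-→d16:H3→d17:-→d18:-→d19:-→d20:-→d21:-→d22:-→d23:-→d24:-→d25:-→d26:-→d27:-→d28:H5  best=H5
  + 13.224.133.156/32 (H5) depth=32
  + 168.52.188.172/32 (H3) depth=32
  + 0.0.0.0/0 (H3) depth=0
  + 13.224.0.0/16 (H5) depth=16
  + 168.52.0.0/15 (H5) depth=15

== LOOKUPS ==
["H0","H3","H5"]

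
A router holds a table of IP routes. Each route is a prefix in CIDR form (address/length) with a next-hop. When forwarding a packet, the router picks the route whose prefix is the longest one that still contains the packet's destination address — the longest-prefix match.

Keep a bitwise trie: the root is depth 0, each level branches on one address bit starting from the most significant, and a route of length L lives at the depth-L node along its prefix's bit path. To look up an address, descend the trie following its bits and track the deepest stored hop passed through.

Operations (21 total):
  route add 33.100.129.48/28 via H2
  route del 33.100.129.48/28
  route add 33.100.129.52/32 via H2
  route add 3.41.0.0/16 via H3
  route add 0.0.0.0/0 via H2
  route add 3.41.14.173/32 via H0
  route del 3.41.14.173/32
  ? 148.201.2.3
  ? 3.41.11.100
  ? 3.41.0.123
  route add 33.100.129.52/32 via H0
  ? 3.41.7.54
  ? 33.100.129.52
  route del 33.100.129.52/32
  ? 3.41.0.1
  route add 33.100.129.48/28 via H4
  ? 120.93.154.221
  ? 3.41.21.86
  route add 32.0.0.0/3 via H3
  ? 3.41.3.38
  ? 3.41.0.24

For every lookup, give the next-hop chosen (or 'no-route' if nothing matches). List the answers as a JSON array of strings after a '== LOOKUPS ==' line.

Process each operation:
  add 33.100.129.48/28 -> H2 at depth 28
  del 33.100.129.48/28 (clear depth 28)
  add 33.100.129.52/32 -> H2 at depth 32
  add 3.41.0.0/16 -> H3 at depth 16
  add 0.0.0.0/0 -> H2 at depth 0
  add 3.41.14.173/32 -> H0 at depth 32
  del 3.41.14.173/32 (clear depth 32)
  lookup 148.201.2.3: bits ε walk d0:H2 -> H2
  lookup 3.41.11.100: bits 000000110010100100001 walk d0:H2→d1:-→d2:-→d3:-→d4:-→d5:-→d6:-→d7:-→d8:-→d9:-→d10:-→d11:-→d12:-→d13:-→d14:-→d15:-→d16:H3→d17:-→d18:-→d19:-→d20:-→d21:- -> H3
  lookup 3.41.0.123: bits 00000011001010010000 walk d0:H2→d1:-→d2:-→d3:-→d4:-→d5:-→d6:-→d7:-→d8:-→d9:-→d10:-→d11:-→d12:-→d13:-→d14:-→d15:-→d16:H3→d17:-→d18:-→d19:-→d20:- -> H3
  add 33.100.129.52/32 -> H0 at depth 32
  lookup 3.41.7.54: bits 00000011001010010000 walk d0:H2→d1:-→d2:-→d3:-→d4:-→d5:-→d6:-→d7:-→d8:-→d9:-→d10:-→d11:-→d12:-→d13:-→d14:-→d15:-→d16:H3→d17:-→d18:-→d19:-→d20:- -> H3
  lookup 33.100.129.52: bits 00100001011001001000000100110100 walk d0:H2→d1:-→d2:-→d3:-→d4:-→d5:-→d6:-→d7:-→d8:-→d9:-→d10:-→d11:-→d12:-→d13:-→d14:-→d15:-→d16:-→d17:-→d18:-→d19:-→d20:-→d21:-→d22:-→d23:-→d24:-→d25:-→d26:-→d27:-→d28:-→d29:-→d30:-→d31:-→d32:H0 -> H0
  del 33.100.129.52/32 (clear depth 32)
  lookup 3.41.0.1: bits 00000011001010010000 walk d0:H2→d1:-→d2:-→d3:-→d4:-→d5:-→d6:-→d7:-→d8:-→d9:-→d10:-→d11:-→d12:-→d13:-→d14:-→d15:-→d16:H3→d17:-→d18:-→d19:-→d20:- -> H3
  add 33.100.129.48/28 -> H4 at depth 28
  lookup 120.93.154.221: bits 0 walk d0:H2→d1:- -> H2
  lookup 3.41.21.86: bits 0000001100101001000 walk d0:H2→d1:-→d2:-→d3:-→d4:-→d5:-→d6:-→d7:-→d8:-→d9:-→d10:-→d11:-→d12:-→d13:-→d14:-→d15:-→d16:H3→d17:-→d18:-→d19:- -> H3
  add 32.0.0.0/3 -> H3 at depth 3
  lookup 3.41.3.38: bits 00000011001010010000 walk d0:H2→d1:-→d2:-→d3:-→d4:-→d5:-→d6:-→d7:-→d8:-→d9:-→d10:-→d11:-→d12:-→d13:-→d14:-→d15:-→d16:H3→d17:-→d18:-→d19:-→d20:- -> H3
  lookup 3.41.0.24: bits 00000011001010010000 walk d0:H2→d1:-→d2:-→d3:-→d4:-→d5:-→d6:-→d7:-→d8:-→d9:-→d10:-→d11:-→d12:-→d13:-→d14:-→d15:-→d16:H3→d17:-→d18:-→d19:-→d20:- -> H3

== LOOKUPS ==
["H2","H3","H3","H3","H0","H3","H2","H3","H3","H3"]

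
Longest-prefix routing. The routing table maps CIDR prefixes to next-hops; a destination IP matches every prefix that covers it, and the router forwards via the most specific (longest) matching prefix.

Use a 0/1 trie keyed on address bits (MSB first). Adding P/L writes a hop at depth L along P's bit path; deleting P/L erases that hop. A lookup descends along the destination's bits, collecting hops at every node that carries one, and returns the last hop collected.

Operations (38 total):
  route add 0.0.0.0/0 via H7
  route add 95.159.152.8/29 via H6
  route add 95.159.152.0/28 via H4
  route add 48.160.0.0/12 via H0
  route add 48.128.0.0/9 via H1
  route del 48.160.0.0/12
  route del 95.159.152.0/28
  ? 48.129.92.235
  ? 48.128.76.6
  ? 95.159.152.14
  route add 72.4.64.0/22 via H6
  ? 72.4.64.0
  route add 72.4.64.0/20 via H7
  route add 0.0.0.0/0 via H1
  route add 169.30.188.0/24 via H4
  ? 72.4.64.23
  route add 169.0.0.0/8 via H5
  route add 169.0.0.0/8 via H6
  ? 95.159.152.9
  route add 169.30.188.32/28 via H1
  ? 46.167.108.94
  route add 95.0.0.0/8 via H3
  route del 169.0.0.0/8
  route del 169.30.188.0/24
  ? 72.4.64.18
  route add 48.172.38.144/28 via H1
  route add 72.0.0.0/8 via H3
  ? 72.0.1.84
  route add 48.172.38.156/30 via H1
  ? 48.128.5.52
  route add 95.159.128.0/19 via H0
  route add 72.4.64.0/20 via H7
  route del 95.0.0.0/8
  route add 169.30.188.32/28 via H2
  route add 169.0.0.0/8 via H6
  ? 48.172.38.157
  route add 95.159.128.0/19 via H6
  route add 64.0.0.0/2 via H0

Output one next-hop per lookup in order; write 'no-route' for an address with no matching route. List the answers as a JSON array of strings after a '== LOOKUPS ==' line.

Trace:
  + 0.0.0.0/0 (H7) depth=0
  + 95.159.152.8/29 (H6) depth=29
  + 95.159.152.0/28 (H4) depth=28
  + 48.160.0.0/12 (H0) depth=12
  + 48.128.0.0/9 (H1) depth=9
  - 48.160.0.0/12 clear@12
  - 95.159.152.0/28 clear@28
  lookup 48.129.92.235: bits 0011000010 walk d0:H7→d1:-→d2:-→d3:-→d4:-→d5:-→d6:-→d7:-→d8:-→d9:H1→d10:- -> H1
  lookup 48.128.76.6: bits 0011000010 walk d0:H7→d1:-→d2:-→d3:-→d4:-→d5:-→d6:-→d7:-→d8:-→d9:H1→d10:- -> H1
  lookup 95.159.152.14: bits 01011111100111111001100000001 walk d0:H7→d1:-→d2:-→d3:-→d4:-→d5:-→d6:-→d7:-→d8:-→d9:-→d10:-→d11:-→d12:-→d13:-→d14:-→d15:-→d16:-→d17:-→d18:-→d19:-→d20:-→d21:-→d22:-→d23:-→d24:-→d25:-→d26:-→d27:-→d28:-→d29:H6 -> H6
  + 72.4.64.0/22 (H6) depth=22
  lookup 72.4.64.0: bits 0100100000000100010000 walk d0:H7→d1:-→d2:-→d3:-→d4:-→d5:-→d6:-→d7:-→d8:-→d9:-→d10:-→d11:-→d12:-→d13:-→d14:-→d15:-→d16:-→d17:-→d18:-→d19:-→d20:-→d21:-→d22:H6 -> H6
  + 72.4.64.0/20 (H7) depth=20
  + 0.0.0.0/0 (H1) depth=0
  + 169.30.188.0/24 (H4) depth=24
  lookup 72.4.64.23: bits 0100100000000100010000 walk d0:H1→d1:-→d2:-→d3:-→d4:-→d5:-→d6:-→d7:-→d8:-→d9:-→d10:-→d11:-→d12:-→d13:-→d14:-→d15:-→d16:-→d17:-→d18:-→d19:-→d20:H7→d21:-→d22:H6 -> H6
  + 169.0.0.0/8 (H5) depth=8
  + 169.0.0.0/8 (H6) depth=8
  lookup 95.159.152.9: bits 01011111100111111001100000001 walk d0:H1→d1:-→d2:-→d3:-→d4:-→d5:-→d6:-→d7:-→d8:-→d9:-→d10:-→d11:-→d12:-→d13:-→d14:-→d15:-→d16:-→d17:-→d18:-→d19:-→d20:-→d21:-→d22:-→d23:-→d24:-→d25:-→d26:-→d27:-→d28:-→d29:H6 -> H6
  + 169.30.188.32/28 (H1) depth=28
  lookup 46.167.108.94: bits 001 walk d0:H1→d1:-→d2:-→d3:- -> H1
  + 95.0.0.0/8 (H3) depth=8
  - 169.0.0.0/8 clear@8
  - 169.30.188.0/24 clear@24
  lookup 72.4.64.18: bits 0100100000000100010000 walk d0:H1→d1:-→d2:-→d3:-→d4:-→d5:-→d6:-→d7:-→d8:-→d9:-→d10:-→d11:-→d12:-→d13:-→d14:-→d15:-→d16:-→d17:-→d18:-→d19:-→d20:H7→d21:-→d22:H6 -> H6
  + 48.172.38.144/28 (H1) depth=28
  + 72.0.0.0/8 (H3) depth=8
  lookup 72.0.1.84: bits 0100100000000 walk d0:H1→d1:-→d2:-→d3:-→d4:-→d5:-→d6:-→d7:-→d8:H3→d9:-→d10:-→d11:-→d12:-→d13:- -> H3
  + 48.172.38.156/30 (H1) depth=30
  lookup 48.128.5.52: bits 0011000010 walk d0:H1→d1:-→d2:-→d3:-→d4:-→d5:-→d6:-→d7:-→d8:-→d9:H1→d10:- -> H1
  + 95.159.128.0/19 (H0) depth=19
  + 72.4.64.0/20 (H7) depth=20
  - 95.0.0.0/8 clear@8
  + 169.30.188.32/28 (H2) depth=28
  + 169.0.0.0/8 (H6) depth=8
  lookup 48.172.38.157: bits 001100001010110000100110100111 walk d0:H1→d1:-→d2:-→d3:-→d4:-→d5:-→d6:-→d7:-→d8:-→d9:H1→d10:-→d11:-→d12:-→d13:-→d14:-→d15:-→d16:-→d17:-→d18:-→d19:-→d20:-→d21:-→d22:-→d23:-→d24:-→d25:-→d26:-→d27:-→d28:H1→d29:-→d30:H1 -> H1
  + 95.159.128.0/19 (H6) depth=19
  + 64.0.0.0/2 (H0) depth=2

== LOOKUPS ==
["H1","H1","H6","H6","H6","H6","H1","H6","H3","H1","H1"]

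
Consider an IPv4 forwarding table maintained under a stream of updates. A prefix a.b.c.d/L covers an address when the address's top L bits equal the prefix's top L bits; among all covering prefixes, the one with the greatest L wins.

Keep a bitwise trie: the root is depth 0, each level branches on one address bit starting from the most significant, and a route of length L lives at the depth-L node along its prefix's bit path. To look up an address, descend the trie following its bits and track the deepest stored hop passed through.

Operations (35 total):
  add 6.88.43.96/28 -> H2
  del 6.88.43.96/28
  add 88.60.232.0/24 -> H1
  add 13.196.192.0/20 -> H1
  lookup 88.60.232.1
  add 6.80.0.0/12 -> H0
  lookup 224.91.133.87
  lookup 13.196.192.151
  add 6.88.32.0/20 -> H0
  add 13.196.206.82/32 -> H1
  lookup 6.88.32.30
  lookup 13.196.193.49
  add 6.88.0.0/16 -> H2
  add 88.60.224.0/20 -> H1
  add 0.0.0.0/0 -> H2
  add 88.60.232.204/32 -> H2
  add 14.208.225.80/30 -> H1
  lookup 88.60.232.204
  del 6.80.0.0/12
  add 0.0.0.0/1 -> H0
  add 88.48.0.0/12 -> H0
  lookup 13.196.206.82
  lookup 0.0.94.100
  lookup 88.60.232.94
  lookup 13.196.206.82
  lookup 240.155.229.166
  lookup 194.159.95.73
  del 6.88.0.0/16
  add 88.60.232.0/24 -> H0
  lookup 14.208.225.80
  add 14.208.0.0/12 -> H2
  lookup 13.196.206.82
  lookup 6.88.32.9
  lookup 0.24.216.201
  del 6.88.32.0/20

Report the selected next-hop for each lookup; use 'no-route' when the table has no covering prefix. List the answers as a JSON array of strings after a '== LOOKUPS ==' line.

Process each operation:
  add 6.88.43.96/28 -> H2 at depth 28
  - 6.88.43.96/28 clear@28
  add 88.60.232.0/24 -> H1 at depth 24
  add 13.196.192.0/20 -> H1 at depth 20
  lookup 88.60.232.1: bits 010110000011110011101000 walk d0:-→d1:-→d2:-→d3:-→d4:-→d5:-→d6:-→d7:-→d8:-→d9:-→d10:-→d11:-→d12:-→d13:-→d14:-→d15:-→d16:-→d17:-→d18:-→d19:-→d20:-→d21:-→d22:-→d23:-→d24:H1 -> H1
  add 6.80.0.0/12 -> H0 at depth 12
  lookup 224.91.133.87: bits ε walk d0:- -> no-route
  lookup 13.196.192.151: bits 00001101110001001100 walk d0:-→d1:-→d2:-→d3:-→d4:-→d5:-→d6:-→d7:-→d8:-→d9:-→d10:-→d11:-→d12:-→d13:-→d14:-→d15:-→d16:-→d17:-→d18:-→d19:-→d20:H1 -> H1
  add 6.88.32.0/20 -> H0 at depth 20
  add 13.196.206.82/32 -> H1 at depth 32
  lookup 6.88.32.30: bits 00000110010110000010 walk d0:-→d1:-→d2:-→d3:-→d4:-→d5:-→d6:-→d7:-→d8:-→d9:-→d10:-→d11:-→d12:H0→d13:-→d14:-→d15:-→d16:-→d17:-→d18:-→d19:-→d20:H0 -> H0
  lookup 13.196.193.49: bits 00001101110001001100 walk d0:-→d1:-→d2:-→d3:-→d4:-→d5:-→d6:-→d7:-→d8:-→d9:-→d10:-→d11:-→d12:-→d13:-→d14:-→d15:-→d16:-→d17:-→d18:-→d19:-→d20:H1 -> H1
  add 6.88.0.0/16 -> H2 at depth 16
  add 88.60.224.0/20 -> H1 at depth 20
  add 0.0.0.0/0 -> H2 at depth 0
  add 88.60.232.204/32 -> H2 at depth 32
  add 14.208.225.80/30 -> H1 at depth 30
  lookup 88.60.232.204: bits 01011000001111001110100011001100 walk d0:H2→d1:-→d2:-→d3:-→d4:-→d5:-→d6:-→d7:-→d8:-→d9:-→d10:-→d11:-→d12:-→d13:-→d14:-→d15:-→d16:-→d17:-→d18:-→d19:-→d20:H1→d21:-→d22:-→d23:-→d24:H1→d25:-→d26:-→d27:-→d28:-→d29:-→d30:-→d31:-→d32:H2 -> H2
  - 6.80.0.0/12 clear@12
  add 0.0.0.0/1 -> H0 at depth 1
  add 88.48.0.0/12 -> H0 at depth 12
  lookup 13.196.206.82: bits 00001101110001001100111001010010 walk d0:H2→d1:H0→d2:-→d3:-→d4:-→d5:-→d6:-→d7:-→d8:-→d9:-→d10:-→d11:-→d12:-→d13:-→d14:-→d15:-→d16:-→d17:-→d18:-→d19:-→d20:H1→d21:-→d22:-→d23:-→d24:-→d25:-→d26:-→d27:-→d28:-→d29:-→d30:-→d31:-→d32:H1 -> H1
  lookup 0.0.94.100: bits 00000 walk d0:H2→d1:H0→d2:-→d3:-→d4:-→d5:- -> H0
  lookup 88.60.232.94: bits 010110000011110011101000 walk d0:H2→d1:H0→d2:-→d3:-→d4:-→d5:-→d6:-→d7:-→d8:-→d9:-→d10:-→d11:-→d12:H0→d13:-→d14:-→d15:-→d16:-→d17:-→d18:-→d19:-→d20:H1→d21:-→d22:-→d23:-→d24:H1 -> H1
  lookup 13.196.206.82: bits 00001101110001001100111001010010 walk d0:H2→d1:H0→d2:-→d3:-→d4:-→d5:-→d6:-→d7:-→d8:-→d9:-→d10:-→d11:-→d12:-→d13:-→d14:-→d15:-→d16:-→d17:-→d18:-→d19:-→d20:H1→d21:-→d22:-→d23:-→d24:-→d25:-→d26:-→d27:-→d28:-→d29:-→d30:-→d31:-→d32:H1 -> H1
  lookup 240.155.229.166: bits ε walk d0:H2 -> H2
  lookup 194.159.95.73: bits ε walk d0:H2 -> H2
  - 6.88.0.0/16 clear@16
  add 88.60.232.0/24 -> H0 at depth 24
  lookup 14.208.225.80: bits 000011101101000011100001010100 walk d0:H2→d1:H0→d2:-→d3:-→d4:-→d5:-→d6:-→d7:-→d8:-→d9:-→d10:-→d11:-→d12:-→d13:-→d14:-→d15:-→d16:-→d17:-→d18:-→d19:-→d20:-→d21:-→d22:-→d23:-→d24:-→d25:-→d26:-→d27:-→d28:-→d29:-→d30:H1 -> H1
  add 14.208.0.0/12 -> H2 at depth 12
  lookup 13.196.206.82: bits 00001101110001001100111001010010 walk d0:H2→d1:H0→d2:-→d3:-→d4:-→d5:-→d6:-→d7:-→d8:-→d9:-→d10:-→d11:-→d12:-→d13:-→d14:-→d15:-→d16:-→d17:-→d18:-→d19:-→d20:H1→d21:-→d22:-→d23:-→d24:-→d25:-→d26:-→d27:-→d28:-→d29:-→d30:-→d31:-→d32:H1 -> H1
  lookup 6.88.32.9: bits 00000110010110000010 walk d0:H2→d1:H0→d2:-→d3:-→d4:-→d5:-→d6:-→d7:-→d8:-→d9:-→d10:-→d11:-→d12:-→d13:-→d14:-→d15:-→d16:-→d17:-→d18:-→d19:-→d20:H0 -> H0
  lookup 0.24.216.201: bits 00000 walk d0:H2→d1:H0→d2:-→d3:-→d4:-→d5:- -> H0
  - 6.88.32.0/20 clear@20

== LOOKUPS ==
["H1","no-route","H1","H0","H1","H2","H1","H0","H1","H1","H2","H2","H1","H1","H0","H0"]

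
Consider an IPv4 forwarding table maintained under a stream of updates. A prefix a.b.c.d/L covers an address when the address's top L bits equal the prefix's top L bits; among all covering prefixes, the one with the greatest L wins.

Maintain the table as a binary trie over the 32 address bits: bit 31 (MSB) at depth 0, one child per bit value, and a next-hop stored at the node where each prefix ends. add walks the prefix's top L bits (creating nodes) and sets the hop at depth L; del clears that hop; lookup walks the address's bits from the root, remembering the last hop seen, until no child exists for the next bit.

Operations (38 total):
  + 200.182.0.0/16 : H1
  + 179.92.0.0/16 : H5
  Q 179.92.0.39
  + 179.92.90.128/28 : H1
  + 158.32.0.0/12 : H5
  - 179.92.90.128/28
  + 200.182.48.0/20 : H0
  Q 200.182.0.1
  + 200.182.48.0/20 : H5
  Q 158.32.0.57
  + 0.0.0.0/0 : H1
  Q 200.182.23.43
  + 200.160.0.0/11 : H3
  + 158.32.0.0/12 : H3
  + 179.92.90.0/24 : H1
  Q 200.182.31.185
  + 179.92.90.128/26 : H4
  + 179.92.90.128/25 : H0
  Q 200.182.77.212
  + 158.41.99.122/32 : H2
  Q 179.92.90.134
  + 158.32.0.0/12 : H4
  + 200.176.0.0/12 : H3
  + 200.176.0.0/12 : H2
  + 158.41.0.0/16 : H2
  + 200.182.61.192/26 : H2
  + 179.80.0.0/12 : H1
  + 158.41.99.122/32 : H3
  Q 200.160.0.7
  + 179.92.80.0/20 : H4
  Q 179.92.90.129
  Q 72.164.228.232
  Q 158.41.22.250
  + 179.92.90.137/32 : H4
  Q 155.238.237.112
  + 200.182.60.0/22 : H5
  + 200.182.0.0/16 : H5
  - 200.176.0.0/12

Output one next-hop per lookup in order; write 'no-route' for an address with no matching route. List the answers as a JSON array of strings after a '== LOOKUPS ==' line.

Process each operation:
  add 200.182.0.0/16 -> H1 at depth 16
  add 179.92.0.0/16 -> H5 at depth 16
  lookup 179.92.0.39: bits 1011001101011100 walk d0:-→d1:-→d2:-→d3:-→d4:-→d5:-→d6:-→d7:-→d8:-→d9:-→d10:-→d11:-→d12:-→d13:-→d14:-→d15:-→d16:H5 -> H5
  add 179.92.90.128/28 -> H1 at depth 28
  add 158.32.0.0/12 -> H5 at depth 12
  - 179.92.90.128/28 clear@28
  add 200.182.48.0/20 -> H0 at depth 20
  lookup 200.182.0.1: bits 110010001011011000 walk d0:-→d1:-→d2:-→d3:-→d4:-→d5:-→d6:-→d7:-→d8:-→d9:-→d10:-→d11:-→d12:-→d13:-→d14:-→d15:-→d16:H1→d17:-→d18:- -> H1
  add 200.182.48.0/20 -> H5 at depth 20
  lookup 158.32.0.57: bits 100111100010 walk d0:-→d1:-→d2:-→d3:-→d4:-→d5:-→d6:-→d7:-→d8:-→d9:-→d10:-→d11:-→d12:H5 -> H5
  add 0.0.0.0/0 -> H1 at depth 0
  lookup 200.182.23.43: bits 110010001011011000 walk d0:H1→d1:-→d2:-→d3:-→d4:-→d5:-→d6:-→d7:-→d8:-→d9:-→d10:-→d11:-→d12:-→d13:-→d14:-→d15:-→d16:H1→d17:-→d18:- -> H1
  add 200.160.0.0/11 -> H3 at depth 11
  add 158.32.0.0/12 -> H3 at depth 12
  add 179.92.90.0/24 -> H1 at depth 24
  lookup 200.182.31.185: bits 110010001011011000 walk d0:H1→d1:-→d2:-→d3:-→d4:-→d5:-→d6:-→d7:-→d8:-→d9:-→d10:-→d11:H3→d12:-→d13:-→d14:-→d15:-→d16:H1→d17:-→d18:- -> H1
  add 179.92.90.128/26 -> H4 at depth 26
  add 179.92.90.128/25 -> H0 at depth 25
  lookup 200.182.77.212: bits 11001000101101100 walk d0:H1→d1:-→d2:-→d3:-→d4:-→d5:-→d6:-→d7:-→d8:-→d9:-→d10:-→d11:H3→d12:-→d13:-→d14:-→d15:-→d16:H1→d17:- -> H1
  add 158.41.99.122/32 -> H2 at depth 32
  lookup 179.92.90.134: bits 1011001101011100010110101000 walk d0:H1→d1:-→d2:-→d3:-→d4:-→d5:-→d6:-→d7:-→d8:-→d9:-→d10:-→d11:-→d12:-→d13:-→d14:-→d15:-→d16:H5→d17:-→d18:-→d19:-→d20:-→d21:-→d22:-→d23:-→d24:H1→d25:H0→d26:H4→d27:-→d28:- -> H4
  add 158.32.0.0/12 -> H4 at depth 12
  add 200.176.0.0/12 -> H3 at depth 12
  add 200.176.0.0/12 -> H2 at depth 12
  add 158.41.0.0/16 -> H2 at depth 16
  add 200.182.61.192/26 -> H2 at depth 26
  add 179.80.0.0/12 -> H1 at depth 12
  add 158.41.99.122/32 -> H3 at depth 32
  lookup 200.160.0.7: bits 11001000101 walk d0:H1→d1:-→d2:-→d3:-→d4:-→d5:-→d6:-→d7:-→d8:-→d9:-→d10:-→d11:H3 -> H3
  add 179.92.80.0/20 -> H4 at depth 20
  lookup 179.92.90.129: bits 1011001101011100010110101000 walk d0:H1→d1:-→d2:-→d3:-→d4:-→d5:-→d6:-→d7:-→d8:-→d9:-→d10:-→d11:-→d12:H1→d13:-→d14:-→d15:-→d16:H5→d17:-→d18:-→d19:-→d20:H4→d21:-→d22:-→d23:-→d24:H1→d25:H0→d26:H4→d27:-→d28:- -> H4
  lookup 72.164.228.232: bits ε walk d0:H1 -> H1
  lookup 158.41.22.250: bits 10011110001010010 walk d0:H1→d1:-→d2:-→d3:-→d4:-→d5:-→d6:-→d7:-→d8:-→d9:-→d10:-→d11:-→d12:H4→d13:-→d14:-→d15:-→d16:H2→d17:- -> H2
  add 179.92.90.137/32 -> H4 at depth 32
  lookup 155.238.237.112: bits 10011 walk d0:H1→d1:-→d2:-→d3:-→d4:-→d5:- -> H1
  add 200.182.60.0/22 -> H5 at depth 22
  add 200.182.0.0/16 -> H5 at depth 16
  - 200.176.0.0/12 clear@12

== LOOKUPS ==
["H5","H1","H5","H1","H1","H1","H4","H3","H4","H1","H2","H1"]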